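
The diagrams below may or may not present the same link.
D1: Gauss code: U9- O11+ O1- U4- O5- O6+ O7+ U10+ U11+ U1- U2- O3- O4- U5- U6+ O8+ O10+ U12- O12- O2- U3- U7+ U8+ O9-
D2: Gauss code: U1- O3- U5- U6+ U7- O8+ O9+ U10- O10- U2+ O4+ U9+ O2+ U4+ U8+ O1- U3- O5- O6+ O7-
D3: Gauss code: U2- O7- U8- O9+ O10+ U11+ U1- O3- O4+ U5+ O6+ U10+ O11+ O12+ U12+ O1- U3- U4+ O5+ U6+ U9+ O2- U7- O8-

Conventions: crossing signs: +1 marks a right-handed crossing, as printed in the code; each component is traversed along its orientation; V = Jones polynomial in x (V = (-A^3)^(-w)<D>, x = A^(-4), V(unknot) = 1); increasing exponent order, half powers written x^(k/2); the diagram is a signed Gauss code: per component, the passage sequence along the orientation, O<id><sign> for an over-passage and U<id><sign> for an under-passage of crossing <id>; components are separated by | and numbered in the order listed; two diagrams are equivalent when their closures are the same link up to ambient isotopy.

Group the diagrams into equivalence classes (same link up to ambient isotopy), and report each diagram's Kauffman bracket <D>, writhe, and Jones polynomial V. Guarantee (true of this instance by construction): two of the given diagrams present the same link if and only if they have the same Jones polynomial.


classes: {D1} | {D2, D3}
V(D1) = 1  [12 crossings, <D> = A^-6, w = -2]
D2 (bracket -A^-12 + A^-8 - A^-4 + 3 - A^4 + A^8 - A^12; 10 crossings at w = 0): V = -x^-3 + x^-2 - x^-1 + 3 - x + x^2 - x^3
D3 (bracket -A^-6 + A^-2 - A^2 + 3A^6 - A^10 + A^14 - A^18; 12 crossings at w = +2): V = -x^-3 + x^-2 - x^-1 + 3 - x + x^2 - x^3
note: 2 classes among 3 diagrams; unequal V(x) rules out equality


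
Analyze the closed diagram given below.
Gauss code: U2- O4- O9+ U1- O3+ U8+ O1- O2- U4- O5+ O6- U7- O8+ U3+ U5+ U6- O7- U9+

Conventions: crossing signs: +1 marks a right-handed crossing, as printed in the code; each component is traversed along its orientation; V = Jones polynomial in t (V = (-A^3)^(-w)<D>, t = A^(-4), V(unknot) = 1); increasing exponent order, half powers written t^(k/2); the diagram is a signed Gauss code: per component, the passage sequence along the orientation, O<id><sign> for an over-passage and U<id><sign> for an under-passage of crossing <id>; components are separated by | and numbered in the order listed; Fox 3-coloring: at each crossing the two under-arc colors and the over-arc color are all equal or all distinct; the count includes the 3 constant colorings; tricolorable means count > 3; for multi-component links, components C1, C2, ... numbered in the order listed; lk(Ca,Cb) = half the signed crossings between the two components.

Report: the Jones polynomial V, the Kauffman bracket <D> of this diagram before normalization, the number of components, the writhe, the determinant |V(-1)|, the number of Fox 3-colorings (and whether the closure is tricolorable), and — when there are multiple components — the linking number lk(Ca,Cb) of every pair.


V(t) = t^-4 - t^-3 + t^-2 - 2t^-1 + 2 - t + t^2
bracket: -A^-11 + A^-7 - 2A^-3 + 2A - A^5 + A^9 - A^13, w = -1
1 component, writhe -1, over 9 crossings
det 9, colorings 9 of 3^9 — tricolorable
observation: V spans 6 powers of t: at least 6 crossings in any diagram


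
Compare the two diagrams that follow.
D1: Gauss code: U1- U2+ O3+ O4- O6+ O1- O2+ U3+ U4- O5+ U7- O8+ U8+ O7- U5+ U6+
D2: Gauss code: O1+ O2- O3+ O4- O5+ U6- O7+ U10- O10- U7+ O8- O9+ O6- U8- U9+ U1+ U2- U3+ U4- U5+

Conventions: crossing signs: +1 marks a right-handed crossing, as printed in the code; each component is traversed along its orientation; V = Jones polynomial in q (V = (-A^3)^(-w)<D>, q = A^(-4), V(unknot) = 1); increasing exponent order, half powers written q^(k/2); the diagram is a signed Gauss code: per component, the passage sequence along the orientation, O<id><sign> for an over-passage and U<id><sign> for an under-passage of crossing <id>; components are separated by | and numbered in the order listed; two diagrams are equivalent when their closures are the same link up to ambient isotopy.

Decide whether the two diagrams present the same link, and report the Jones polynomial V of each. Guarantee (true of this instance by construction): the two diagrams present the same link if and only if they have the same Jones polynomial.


equivalent: yes
D1 (bracket A^6; 8 crossings at w = +2): V = 1
V(D2) = 1  (w 0, c 10, <D> = 1)
key observation: all 2 diagrams share one V(q), hence one class


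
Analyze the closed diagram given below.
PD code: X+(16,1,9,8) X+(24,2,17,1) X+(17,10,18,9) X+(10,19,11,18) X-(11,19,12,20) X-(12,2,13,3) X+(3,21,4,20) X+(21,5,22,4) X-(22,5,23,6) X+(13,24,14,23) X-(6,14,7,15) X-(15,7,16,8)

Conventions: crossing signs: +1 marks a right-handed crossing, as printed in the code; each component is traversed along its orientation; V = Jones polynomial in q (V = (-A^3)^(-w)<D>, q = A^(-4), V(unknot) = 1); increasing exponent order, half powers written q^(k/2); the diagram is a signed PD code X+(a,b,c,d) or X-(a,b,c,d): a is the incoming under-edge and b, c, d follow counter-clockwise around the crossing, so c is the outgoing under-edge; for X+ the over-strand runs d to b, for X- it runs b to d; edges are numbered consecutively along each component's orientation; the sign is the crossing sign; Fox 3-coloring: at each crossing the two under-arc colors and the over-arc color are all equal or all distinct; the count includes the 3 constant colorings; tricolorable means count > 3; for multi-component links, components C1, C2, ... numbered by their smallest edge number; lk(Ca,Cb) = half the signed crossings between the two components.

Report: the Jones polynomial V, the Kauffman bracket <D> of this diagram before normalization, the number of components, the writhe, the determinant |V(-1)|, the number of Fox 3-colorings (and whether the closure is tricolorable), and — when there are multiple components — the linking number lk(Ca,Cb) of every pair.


Jones polynomial: V(q) = 2 + q^2 + q^4
<D> = A^-10 + A^-2 + 2A^6; writhe +2
components 3, writhe +2 (12 crossings)
linking number lk(C1,C2) = -1
lk(C1,C3): +1
lk(C2,C3) = +1
3-colorings: 3 of 3^12, det 4 — not tricolorable
note: summing lk over 3 pairs gives +1


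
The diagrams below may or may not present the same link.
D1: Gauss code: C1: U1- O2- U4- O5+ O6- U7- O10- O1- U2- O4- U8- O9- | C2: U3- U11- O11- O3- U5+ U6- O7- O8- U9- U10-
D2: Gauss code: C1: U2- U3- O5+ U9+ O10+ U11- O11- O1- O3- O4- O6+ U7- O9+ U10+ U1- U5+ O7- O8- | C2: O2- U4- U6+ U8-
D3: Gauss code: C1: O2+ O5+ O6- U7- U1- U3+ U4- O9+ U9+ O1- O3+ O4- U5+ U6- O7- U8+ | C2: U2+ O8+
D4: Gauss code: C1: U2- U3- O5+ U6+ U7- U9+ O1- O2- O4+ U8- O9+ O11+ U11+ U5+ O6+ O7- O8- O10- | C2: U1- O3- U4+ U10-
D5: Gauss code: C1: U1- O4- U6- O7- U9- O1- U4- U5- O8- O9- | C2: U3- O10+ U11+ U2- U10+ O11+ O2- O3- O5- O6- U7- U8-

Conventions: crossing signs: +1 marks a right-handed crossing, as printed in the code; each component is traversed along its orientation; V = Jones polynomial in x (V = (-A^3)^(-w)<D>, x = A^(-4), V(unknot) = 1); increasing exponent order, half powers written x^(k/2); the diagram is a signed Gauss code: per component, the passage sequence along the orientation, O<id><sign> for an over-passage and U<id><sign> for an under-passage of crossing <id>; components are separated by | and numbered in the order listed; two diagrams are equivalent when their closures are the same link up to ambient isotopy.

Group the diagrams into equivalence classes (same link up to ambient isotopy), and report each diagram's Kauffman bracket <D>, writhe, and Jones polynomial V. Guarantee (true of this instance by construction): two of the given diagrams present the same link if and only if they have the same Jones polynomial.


classes: {D1, D5} | {D2, D4} | {D3}
V(D1) = x^(-15/2) - x^(-13/2) - x^(-9/2) - x^(-5/2)  [11 crossings, <D> = A^-17 + A^-9 + A^-1 - A^3, w = -9]
V(D2) = -x^(-9/2) + x^(-7/2) - 2x^(-5/2) + 2x^(-3/2) - 2x^(-1/2) + x^(1/2) - x^(3/2)  (w -3, c 11, <D> = A^-15 - A^-11 + 2A^-7 - 2A^-3 + 2A - A^5 + A^9)
D3 (bracket A^-7 + A; 9 crossings at w = +1): V = -x^(1/2) - x^(5/2)
D4 (bracket A^-9 - A^-5 + 2A^-1 - 2A^3 + 2A^7 - A^11 + A^15; 11 crossings at w = -1): V = -x^(-9/2) + x^(-7/2) - 2x^(-5/2) + 2x^(-3/2) - 2x^(-1/2) + x^(1/2) - x^(3/2)
D5 (bracket A^-11 + A^-3 + A^5 - A^9; 11 crossings at w = -7): V = x^(-15/2) - x^(-13/2) - x^(-9/2) - x^(-5/2)
note: comparing 5 Jones polynomials yields 3 groups


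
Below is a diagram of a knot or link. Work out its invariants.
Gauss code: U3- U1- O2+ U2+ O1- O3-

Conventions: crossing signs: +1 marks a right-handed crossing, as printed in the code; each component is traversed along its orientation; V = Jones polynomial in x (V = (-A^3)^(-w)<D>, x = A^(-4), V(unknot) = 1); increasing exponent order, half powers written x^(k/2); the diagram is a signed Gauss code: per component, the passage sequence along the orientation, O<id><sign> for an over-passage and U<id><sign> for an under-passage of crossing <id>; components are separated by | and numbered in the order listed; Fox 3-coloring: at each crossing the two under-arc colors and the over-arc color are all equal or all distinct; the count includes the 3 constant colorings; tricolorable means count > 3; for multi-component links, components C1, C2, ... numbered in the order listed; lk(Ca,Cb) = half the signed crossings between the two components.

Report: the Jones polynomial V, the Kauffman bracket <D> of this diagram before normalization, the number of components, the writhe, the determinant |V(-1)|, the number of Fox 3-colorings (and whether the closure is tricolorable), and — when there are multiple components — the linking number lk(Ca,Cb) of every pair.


V = 1
<D> = -A^-3 (w = -1)
1 component over 3 crossings, w = -1
3 Fox colorings among 3^3, |V(-1)| = 1: not tricolorable
why: w = -1 (over 3 crossings) is diagram-only; (-A^3)^(1) removes it from V


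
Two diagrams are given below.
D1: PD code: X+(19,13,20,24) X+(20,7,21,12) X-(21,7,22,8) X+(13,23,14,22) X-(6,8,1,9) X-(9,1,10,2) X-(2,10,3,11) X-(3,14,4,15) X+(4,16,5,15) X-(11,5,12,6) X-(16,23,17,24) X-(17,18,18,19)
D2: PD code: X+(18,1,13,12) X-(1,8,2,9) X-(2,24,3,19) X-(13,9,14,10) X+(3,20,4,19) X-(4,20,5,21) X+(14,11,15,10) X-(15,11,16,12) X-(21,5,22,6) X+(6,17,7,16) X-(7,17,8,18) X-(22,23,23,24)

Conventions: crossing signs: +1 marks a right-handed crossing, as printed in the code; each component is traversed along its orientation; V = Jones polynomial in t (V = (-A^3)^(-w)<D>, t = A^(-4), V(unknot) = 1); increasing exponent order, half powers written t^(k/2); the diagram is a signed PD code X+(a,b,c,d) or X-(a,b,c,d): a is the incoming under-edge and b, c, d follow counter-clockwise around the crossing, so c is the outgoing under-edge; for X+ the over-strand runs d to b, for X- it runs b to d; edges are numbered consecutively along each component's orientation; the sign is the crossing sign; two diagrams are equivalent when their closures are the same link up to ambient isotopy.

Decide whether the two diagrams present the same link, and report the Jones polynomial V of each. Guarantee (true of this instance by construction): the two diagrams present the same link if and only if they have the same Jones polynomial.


same link: no
V(D1) = t^-6 + t^-3 + t^-2 + t^-1  [12 crossings, <D> = A^-8 + A^-4 + 1 + A^12, w = -4]
D2 (bracket A^-12 + A^-8 + A^-4 + 1; 12 crossings at w = -4): V = t^-3 + t^-2 + t^-1 + 1
note: 2 values of V(t) split the 2 diagrams


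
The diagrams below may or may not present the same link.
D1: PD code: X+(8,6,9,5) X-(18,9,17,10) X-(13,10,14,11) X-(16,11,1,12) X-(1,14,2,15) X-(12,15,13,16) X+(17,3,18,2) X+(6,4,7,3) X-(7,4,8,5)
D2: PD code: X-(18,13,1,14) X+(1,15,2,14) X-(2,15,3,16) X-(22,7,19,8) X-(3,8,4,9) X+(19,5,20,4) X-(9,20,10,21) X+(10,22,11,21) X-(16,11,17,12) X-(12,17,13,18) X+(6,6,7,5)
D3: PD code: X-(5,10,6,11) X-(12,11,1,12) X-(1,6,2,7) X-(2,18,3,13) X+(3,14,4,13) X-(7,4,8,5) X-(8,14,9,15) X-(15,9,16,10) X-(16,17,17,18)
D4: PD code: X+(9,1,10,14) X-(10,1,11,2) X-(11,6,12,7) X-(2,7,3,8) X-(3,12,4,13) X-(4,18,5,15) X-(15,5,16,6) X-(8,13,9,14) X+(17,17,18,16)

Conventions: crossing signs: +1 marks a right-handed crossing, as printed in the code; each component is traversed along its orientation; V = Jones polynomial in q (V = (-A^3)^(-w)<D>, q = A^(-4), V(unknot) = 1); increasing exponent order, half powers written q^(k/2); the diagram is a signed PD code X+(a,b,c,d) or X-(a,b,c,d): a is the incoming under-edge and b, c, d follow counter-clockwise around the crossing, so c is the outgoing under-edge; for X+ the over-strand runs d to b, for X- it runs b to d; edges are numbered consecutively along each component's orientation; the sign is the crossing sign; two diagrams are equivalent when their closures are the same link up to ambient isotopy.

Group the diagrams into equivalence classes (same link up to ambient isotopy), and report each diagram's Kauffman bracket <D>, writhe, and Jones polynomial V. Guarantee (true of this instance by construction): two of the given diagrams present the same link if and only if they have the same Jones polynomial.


classes: {D1, D2} | {D3, D4}
V(D1) = q^(-9/2) - q^(-5/2) - q^(-3/2) - q^(-1/2)  [9 crossings, <D> = A^-7 + A^-3 + A - A^9, w = -3]
V(D2) = q^(-9/2) - q^(-5/2) - q^(-3/2) - q^(-1/2)  (w -3, c 11, <D> = A^-7 + A^-3 + A - A^9)
D3 (bracket A^-15 + 2A^-7 - A^-3 + A - A^5; 9 crossings at w = -7): V = q^(-13/2) - q^(-11/2) + q^(-9/2) - 2q^(-7/2) - q^(-3/2)
D4 (bracket A^-9 + 2A^-1 - A^3 + A^7 - A^11; 9 crossings at w = -5): V = q^(-13/2) - q^(-11/2) + q^(-9/2) - 2q^(-7/2) - q^(-3/2)
insight: V(q) takes 2 values over 4 diagrams, fixing the grouping


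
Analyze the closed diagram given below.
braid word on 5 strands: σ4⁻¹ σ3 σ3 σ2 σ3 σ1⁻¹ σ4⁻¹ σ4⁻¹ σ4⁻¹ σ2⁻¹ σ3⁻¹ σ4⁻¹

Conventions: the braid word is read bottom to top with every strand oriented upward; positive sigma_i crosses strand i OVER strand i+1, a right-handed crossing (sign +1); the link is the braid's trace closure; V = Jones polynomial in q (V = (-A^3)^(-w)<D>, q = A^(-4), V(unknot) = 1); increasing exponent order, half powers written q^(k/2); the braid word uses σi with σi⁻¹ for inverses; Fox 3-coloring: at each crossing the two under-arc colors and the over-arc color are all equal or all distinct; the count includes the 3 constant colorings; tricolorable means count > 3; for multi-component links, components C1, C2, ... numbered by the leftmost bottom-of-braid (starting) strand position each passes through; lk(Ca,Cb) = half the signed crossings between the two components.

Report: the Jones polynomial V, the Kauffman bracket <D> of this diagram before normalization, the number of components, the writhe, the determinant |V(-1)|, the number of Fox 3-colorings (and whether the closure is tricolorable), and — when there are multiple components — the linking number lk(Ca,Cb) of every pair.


V = -q^-6 + q^-5 - q^-4 + 2q^-3 - q^-2 + q^-1
<D> = A^-8 - A^-4 + 2 - A^4 + A^8 - A^12 (w = -4)
1 component over 12 crossings, w = -4
3 Fox colorings among 3^12, |V(-1)| = 7: not tricolorable
why: w = -4 shifts under R1 moves; the (-A^3)^(4) factor cancels that in V


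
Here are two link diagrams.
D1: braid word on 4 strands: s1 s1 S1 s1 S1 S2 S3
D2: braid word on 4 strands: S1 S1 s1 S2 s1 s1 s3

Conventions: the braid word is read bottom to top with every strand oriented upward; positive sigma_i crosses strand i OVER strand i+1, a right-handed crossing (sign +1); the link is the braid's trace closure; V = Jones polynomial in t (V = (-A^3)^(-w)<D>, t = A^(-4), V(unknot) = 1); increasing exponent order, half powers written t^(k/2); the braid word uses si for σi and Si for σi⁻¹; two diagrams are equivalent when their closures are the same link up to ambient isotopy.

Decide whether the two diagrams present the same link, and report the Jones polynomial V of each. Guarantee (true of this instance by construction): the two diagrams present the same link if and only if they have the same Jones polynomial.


equivalent: yes
V(D1) = 1  (w -1, c 7, <D> = -A^-3)
V(D2) = 1  [7 crossings, <D> = -A^3, w = +1]
key observation: Markov moves rewrite D1 (7 crossings) into D2 (7)


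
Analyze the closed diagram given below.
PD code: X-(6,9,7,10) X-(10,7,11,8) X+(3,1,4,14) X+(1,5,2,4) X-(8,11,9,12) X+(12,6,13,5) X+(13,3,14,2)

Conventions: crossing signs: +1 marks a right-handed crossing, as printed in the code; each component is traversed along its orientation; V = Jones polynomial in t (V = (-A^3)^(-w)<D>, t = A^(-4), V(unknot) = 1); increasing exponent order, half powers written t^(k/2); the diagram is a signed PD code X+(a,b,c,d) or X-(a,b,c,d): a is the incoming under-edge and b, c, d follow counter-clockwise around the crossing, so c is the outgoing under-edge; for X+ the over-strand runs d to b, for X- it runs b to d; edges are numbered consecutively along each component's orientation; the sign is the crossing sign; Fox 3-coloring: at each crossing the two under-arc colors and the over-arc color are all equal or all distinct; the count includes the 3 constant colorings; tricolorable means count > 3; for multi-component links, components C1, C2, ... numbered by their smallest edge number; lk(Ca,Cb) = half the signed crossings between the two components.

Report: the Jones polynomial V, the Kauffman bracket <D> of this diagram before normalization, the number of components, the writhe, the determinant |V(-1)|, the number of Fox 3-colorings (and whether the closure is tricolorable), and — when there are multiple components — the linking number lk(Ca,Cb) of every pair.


Jones polynomial: V(t) = -t^-3 + t^-2 - t^-1 + 3 - t + t^2 - t^3
<D> = A^-9 - A^-5 + A^-1 - 3A^3 + A^7 - A^11 + A^15; writhe +1
components 1, writhe +1 (7 crossings)
3-colorings: 27 of 3^7, det 9 — tricolorable
note: palindromic: swapping t for 1/t fixes V


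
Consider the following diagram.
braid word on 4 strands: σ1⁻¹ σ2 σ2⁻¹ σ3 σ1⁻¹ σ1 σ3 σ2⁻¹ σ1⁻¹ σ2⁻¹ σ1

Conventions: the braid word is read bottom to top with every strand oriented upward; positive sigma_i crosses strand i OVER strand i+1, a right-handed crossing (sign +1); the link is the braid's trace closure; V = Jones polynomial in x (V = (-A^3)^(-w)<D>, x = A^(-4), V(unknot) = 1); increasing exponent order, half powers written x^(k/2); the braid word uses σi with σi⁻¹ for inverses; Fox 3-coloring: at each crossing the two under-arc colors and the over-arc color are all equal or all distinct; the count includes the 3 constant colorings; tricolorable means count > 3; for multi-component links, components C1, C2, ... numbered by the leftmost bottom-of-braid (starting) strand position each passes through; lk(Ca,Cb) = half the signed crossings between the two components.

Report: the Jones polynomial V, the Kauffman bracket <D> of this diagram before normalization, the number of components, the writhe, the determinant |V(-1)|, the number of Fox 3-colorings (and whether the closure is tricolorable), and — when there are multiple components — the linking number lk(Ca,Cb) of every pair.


V = x^-2 + 2 + x^2
<D> = -A^-11 - 2A^-3 - A^5 (w = -1)
3 components over 11 crossings, w = -1
lk(C1,C2): -1
lk(C1,C3) = 0
linking number lk(C2,C3) = +1
3 Fox colorings among 3^11, |V(-1)| = 4: not tricolorable
why: det 4 = |V(-1)|; not divisible by 3, so not tricolorable


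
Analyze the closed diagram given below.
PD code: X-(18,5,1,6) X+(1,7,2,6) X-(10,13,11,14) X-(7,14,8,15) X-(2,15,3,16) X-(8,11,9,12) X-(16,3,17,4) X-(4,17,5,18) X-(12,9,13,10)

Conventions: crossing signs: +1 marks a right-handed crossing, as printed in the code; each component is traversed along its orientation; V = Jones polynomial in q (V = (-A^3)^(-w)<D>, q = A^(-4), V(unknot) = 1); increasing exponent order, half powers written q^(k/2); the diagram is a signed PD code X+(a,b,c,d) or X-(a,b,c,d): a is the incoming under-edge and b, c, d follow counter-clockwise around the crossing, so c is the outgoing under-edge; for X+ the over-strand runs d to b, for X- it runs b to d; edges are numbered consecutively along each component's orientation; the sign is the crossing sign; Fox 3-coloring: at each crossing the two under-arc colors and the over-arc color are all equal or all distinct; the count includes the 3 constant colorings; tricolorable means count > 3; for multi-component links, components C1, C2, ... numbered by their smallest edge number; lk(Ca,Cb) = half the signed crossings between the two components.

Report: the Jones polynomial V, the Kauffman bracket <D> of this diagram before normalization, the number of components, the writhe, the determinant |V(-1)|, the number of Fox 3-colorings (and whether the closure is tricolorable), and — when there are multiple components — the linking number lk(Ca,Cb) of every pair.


Jones polynomial: V(q) = q^-8 - 2q^-7 + q^-6 - 2q^-5 + 2q^-4 + q^-2
<D> = -A^-13 - 2A^-5 + 2A^-1 - A^3 + 2A^7 - A^11; writhe -7
components 1, writhe -7 (9 crossings)
3-colorings: 27 of 3^9, det 9 — tricolorable
note: det 9 = |V(-1)|; divisible by 3, so tricolorable


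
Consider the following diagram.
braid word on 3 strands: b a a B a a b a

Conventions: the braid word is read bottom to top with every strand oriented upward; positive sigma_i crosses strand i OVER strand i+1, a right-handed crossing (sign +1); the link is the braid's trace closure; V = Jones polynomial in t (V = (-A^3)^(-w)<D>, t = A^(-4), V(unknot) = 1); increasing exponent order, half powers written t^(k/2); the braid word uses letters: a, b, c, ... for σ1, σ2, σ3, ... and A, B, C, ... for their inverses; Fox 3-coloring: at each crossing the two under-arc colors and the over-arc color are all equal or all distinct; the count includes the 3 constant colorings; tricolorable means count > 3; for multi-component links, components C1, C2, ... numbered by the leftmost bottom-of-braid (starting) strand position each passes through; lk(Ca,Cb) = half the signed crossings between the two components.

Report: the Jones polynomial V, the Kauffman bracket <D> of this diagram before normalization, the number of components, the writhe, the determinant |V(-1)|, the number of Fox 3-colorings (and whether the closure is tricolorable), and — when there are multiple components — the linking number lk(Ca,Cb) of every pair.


V(t) = t^2 + 2t^4 - 2t^5 + t^6 - 2t^7 + t^8
bracket: A^-14 - 2A^-10 + A^-6 - 2A^-2 + 2A^2 + A^10, w = +6
1 component, writhe +6, over 8 crossings
det 9, colorings 27 of 3^8 — tricolorable
observation: V spans 6 powers of t: at least 6 crossings in any diagram


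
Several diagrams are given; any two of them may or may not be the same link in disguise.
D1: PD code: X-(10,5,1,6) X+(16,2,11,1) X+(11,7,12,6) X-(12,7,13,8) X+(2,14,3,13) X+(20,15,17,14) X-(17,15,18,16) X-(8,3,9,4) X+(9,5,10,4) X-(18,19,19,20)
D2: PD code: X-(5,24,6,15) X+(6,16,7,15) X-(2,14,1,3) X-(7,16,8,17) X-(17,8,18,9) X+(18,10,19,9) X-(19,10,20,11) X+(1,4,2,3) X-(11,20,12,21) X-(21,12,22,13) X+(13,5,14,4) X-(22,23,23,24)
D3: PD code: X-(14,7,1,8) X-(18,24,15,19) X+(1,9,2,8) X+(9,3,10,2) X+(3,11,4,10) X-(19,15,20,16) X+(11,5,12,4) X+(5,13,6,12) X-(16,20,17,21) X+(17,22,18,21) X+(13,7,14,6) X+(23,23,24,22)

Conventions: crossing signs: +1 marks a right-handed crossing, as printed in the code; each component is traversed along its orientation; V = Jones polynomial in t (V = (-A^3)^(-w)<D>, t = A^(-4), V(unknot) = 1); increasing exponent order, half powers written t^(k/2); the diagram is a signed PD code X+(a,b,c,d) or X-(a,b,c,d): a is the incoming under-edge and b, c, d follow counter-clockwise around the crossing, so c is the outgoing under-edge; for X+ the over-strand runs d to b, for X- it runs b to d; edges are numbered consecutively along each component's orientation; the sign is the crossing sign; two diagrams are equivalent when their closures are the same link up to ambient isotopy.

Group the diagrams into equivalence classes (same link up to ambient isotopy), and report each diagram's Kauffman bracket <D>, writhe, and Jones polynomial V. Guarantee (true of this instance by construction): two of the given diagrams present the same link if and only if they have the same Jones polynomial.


classes: {D1} | {D2} | {D3}
V(D1) = 1 + t + t^2 + t^3  [10 crossings, <D> = A^-12 + A^-8 + A^-4 + 1, w = 0]
V(D2) = t^-6 + t^-3 + t^-2 + t^-1  (w -4, c 12, <D> = A^-8 + A^-4 + 1 + A^12)
D3 (bracket -A^-16 - A^-8 + 1 + A^4 + 2A^8 + A^12 + A^16; 12 crossings at w = +4): V = t^-1 + 1 + 2t + t^2 + t^3 - t^5 - t^7
note: 3 values of V(t) split the 3 diagrams


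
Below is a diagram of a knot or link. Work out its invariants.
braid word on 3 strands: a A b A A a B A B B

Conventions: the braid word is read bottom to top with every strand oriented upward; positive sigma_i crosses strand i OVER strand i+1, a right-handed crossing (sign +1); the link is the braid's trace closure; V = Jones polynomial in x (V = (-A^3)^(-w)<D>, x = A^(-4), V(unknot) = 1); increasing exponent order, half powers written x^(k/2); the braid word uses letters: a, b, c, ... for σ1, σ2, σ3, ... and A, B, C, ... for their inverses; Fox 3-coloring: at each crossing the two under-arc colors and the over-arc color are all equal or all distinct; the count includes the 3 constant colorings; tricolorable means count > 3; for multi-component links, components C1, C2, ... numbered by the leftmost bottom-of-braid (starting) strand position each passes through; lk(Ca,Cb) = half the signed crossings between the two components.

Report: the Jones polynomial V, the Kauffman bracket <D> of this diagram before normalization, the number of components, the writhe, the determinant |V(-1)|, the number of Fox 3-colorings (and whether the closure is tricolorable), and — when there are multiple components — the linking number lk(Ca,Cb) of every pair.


V = -x^-4 + x^-3 + x^-1
<D> = A^-8 + 1 - A^4 (w = -4)
1 component over 10 crossings, w = -4
9 Fox colorings among 3^10, |V(-1)| = 3: tricolorable
why: the span of V is 3, forcing >= 3 crossings in any diagram


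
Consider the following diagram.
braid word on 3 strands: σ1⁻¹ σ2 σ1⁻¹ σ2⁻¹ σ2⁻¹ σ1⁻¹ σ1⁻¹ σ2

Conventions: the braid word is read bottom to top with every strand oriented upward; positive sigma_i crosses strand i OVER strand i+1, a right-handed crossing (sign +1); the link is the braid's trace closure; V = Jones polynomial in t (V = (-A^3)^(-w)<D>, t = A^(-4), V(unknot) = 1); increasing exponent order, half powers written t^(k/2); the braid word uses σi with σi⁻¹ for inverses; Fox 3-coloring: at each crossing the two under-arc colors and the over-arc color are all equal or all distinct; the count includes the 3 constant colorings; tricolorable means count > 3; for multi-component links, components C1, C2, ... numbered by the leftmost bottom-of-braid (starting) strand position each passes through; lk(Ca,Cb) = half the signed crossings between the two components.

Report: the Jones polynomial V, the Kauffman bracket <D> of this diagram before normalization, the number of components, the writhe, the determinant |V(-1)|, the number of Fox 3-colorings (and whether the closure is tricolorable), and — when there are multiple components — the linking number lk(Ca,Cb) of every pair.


Jones polynomial: V(t) = t^-7 - 2t^-6 + 2t^-5 - 3t^-4 + 3t^-3 - 2t^-2 + 2t^-1
<D> = 2A^-8 - 2A^-4 + 3 - 3A^4 + 2A^8 - 2A^12 + A^16; writhe -4
components 1, writhe -4 (8 crossings)
3-colorings: 9 of 3^8, det 15 — tricolorable
note: |V(-1)| = 15: so tricolorable, since 3 divides 15


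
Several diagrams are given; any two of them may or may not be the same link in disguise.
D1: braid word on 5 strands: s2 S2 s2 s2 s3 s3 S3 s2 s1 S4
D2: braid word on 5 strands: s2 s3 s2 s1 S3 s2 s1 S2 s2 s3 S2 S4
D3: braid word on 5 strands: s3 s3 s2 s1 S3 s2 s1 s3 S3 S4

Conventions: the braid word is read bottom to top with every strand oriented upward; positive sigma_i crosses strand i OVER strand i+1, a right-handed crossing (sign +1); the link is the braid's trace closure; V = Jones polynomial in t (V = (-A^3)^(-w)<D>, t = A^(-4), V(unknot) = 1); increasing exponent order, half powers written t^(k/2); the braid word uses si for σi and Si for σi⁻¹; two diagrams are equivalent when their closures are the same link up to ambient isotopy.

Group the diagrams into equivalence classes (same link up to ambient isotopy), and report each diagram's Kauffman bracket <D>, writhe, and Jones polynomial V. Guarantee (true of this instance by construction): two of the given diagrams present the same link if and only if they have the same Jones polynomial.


equivalence classes: {D1} | {D2, D3}
D1 (bracket -A^-4 + 1 + A^8; 10 crossings at w = +4): V = t + t^3 - t^4
D2 (bracket -A^-12 + A^-8 - A^-4 + 2 - A^4 + A^8; 12 crossings at w = +4): V = t - t^2 + 2t^3 - t^4 + t^5 - t^6
D3 (bracket -A^-12 + A^-8 - A^-4 + 2 - A^4 + A^8; 10 crossings at w = +4): V = t - t^2 + 2t^3 - t^4 + t^5 - t^6
key observation: 2 classes among 3 diagrams; unequal V(t) rules out equality


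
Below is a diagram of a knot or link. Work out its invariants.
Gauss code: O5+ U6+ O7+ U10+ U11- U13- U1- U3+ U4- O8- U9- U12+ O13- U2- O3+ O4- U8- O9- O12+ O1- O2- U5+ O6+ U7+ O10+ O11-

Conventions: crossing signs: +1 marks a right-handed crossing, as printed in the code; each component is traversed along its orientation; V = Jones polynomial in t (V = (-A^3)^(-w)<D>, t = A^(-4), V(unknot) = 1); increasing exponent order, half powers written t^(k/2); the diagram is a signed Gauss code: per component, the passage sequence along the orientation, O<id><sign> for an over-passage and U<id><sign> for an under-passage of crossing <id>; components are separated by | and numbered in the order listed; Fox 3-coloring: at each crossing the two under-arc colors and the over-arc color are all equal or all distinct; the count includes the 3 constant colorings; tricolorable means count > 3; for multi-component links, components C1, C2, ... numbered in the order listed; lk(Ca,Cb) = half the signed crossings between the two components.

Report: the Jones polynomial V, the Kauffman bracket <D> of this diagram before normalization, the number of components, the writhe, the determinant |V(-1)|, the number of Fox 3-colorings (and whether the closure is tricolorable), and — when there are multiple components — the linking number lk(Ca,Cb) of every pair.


V = -t^-3 + t^-2 - t^-1 + 3 - t + t^2 - t^3
<D> = A^-15 - A^-11 + A^-7 - 3A^-3 + A - A^5 + A^9 (w = -1)
1 component over 13 crossings, w = -1
27 Fox colorings among 3^13, |V(-1)| = 9: tricolorable
why: V is palindromic (span 6, det 9): t -> 1/t fixes it; necessary, not sufficient, for amphichirality


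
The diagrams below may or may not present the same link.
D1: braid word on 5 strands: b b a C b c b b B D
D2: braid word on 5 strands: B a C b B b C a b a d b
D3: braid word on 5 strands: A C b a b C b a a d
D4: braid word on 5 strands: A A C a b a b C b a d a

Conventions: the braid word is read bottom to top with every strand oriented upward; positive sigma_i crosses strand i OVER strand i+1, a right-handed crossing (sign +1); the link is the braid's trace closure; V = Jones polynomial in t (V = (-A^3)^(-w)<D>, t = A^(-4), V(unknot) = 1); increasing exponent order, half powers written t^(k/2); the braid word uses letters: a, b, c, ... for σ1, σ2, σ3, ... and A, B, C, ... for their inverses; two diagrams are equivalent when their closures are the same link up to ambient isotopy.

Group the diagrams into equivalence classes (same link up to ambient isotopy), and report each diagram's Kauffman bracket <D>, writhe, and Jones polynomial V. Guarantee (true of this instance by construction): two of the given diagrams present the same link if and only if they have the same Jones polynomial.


grouping into links: {D1} | {D2, D3, D4}
V(D1) = t + t^3 - t^4  (w +4, c 10, <D> = -A^-4 + 1 + A^8)
D2 (bracket A^-8 - 2A^-4 + 2 - 2A^4 + 2A^8 - A^12 + A^16; 12 crossings at w = +4): V = t^-1 - 1 + 2t - 2t^2 + 2t^3 - 2t^4 + t^5
V(D3) = t^-1 - 1 + 2t - 2t^2 + 2t^3 - 2t^4 + t^5  [10 crossings, <D> = A^-8 - 2A^-4 + 2 - 2A^4 + 2A^8 - A^12 + A^16, w = +4]
V(D4) = t^-1 - 1 + 2t - 2t^2 + 2t^3 - 2t^4 + t^5  (w +4, c 12, <D> = A^-8 - 2A^-4 + 2 - 2A^4 + 2A^8 - A^12 + A^16)
why: 2 values of V(t) split the 4 diagrams


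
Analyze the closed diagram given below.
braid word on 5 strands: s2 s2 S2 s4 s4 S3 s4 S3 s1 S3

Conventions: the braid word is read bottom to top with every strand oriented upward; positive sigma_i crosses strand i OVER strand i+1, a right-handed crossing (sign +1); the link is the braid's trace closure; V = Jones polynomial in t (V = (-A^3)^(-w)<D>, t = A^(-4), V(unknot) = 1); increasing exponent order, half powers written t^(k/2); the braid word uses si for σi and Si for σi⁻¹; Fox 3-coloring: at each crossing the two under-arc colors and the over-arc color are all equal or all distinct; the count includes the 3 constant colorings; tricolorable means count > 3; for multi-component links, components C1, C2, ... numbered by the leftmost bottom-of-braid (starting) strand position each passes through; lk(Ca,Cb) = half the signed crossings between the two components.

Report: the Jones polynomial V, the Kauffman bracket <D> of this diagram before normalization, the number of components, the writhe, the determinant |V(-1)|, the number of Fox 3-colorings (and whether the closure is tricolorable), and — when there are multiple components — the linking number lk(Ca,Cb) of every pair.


Jones polynomial: V(t) = -t^-3 + 2t^-2 - 2t^-1 + 3 - 2t + 2t^2 - t^3
<D> = -A^-6 + 2A^-2 - 2A^2 + 3A^6 - 2A^10 + 2A^14 - A^18; writhe +2
components 1, writhe +2 (10 crossings)
3-colorings: 3 of 3^10, det 13 — not tricolorable
note: palindromic: swapping t for 1/t fixes V


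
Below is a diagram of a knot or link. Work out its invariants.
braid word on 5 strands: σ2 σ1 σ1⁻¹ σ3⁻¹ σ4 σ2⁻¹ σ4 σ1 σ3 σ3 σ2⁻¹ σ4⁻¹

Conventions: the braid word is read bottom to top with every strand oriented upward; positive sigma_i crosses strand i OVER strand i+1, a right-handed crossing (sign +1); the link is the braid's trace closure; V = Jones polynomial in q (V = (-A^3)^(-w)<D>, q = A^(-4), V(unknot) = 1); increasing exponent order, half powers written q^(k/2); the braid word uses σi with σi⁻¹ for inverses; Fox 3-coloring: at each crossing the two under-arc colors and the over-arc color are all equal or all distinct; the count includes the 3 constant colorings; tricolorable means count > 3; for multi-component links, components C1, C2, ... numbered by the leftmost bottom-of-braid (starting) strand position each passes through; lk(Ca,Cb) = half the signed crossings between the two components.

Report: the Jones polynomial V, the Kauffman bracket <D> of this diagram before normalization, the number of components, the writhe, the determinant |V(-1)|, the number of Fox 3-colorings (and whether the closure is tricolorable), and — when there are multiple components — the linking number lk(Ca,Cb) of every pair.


V = q + q^3 - q^4
<D> = -A^-10 + A^-6 + A^2 (w = +2)
1 component over 12 crossings, w = +2
9 Fox colorings among 3^12, |V(-1)| = 3: tricolorable
why: inverse pairs cancel, leaving σ2 σ3⁻¹ σ4 σ2⁻¹ σ4 σ1 σ3 σ3 σ2⁻¹ σ4⁻¹


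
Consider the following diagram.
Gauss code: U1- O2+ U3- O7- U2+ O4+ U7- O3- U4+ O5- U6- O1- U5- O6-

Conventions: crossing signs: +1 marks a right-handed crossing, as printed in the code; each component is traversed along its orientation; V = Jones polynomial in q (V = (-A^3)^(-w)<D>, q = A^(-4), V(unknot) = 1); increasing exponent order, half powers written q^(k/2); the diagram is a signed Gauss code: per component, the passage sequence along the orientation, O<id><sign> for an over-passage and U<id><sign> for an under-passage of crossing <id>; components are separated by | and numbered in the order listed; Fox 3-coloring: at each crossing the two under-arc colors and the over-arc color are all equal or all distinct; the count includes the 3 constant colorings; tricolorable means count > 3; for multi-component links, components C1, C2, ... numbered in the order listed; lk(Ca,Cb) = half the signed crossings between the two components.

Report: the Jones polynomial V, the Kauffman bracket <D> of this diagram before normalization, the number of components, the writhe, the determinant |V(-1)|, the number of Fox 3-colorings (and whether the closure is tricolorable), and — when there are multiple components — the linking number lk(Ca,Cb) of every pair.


V(q) = -q^-6 + 2q^-5 - 2q^-4 + 3q^-3 - 3q^-2 + 2q^-1 - 1 + q
bracket: -A^-13 + A^-9 - 2A^-5 + 3A^-1 - 3A^3 + 2A^7 - 2A^11 + A^15, w = -3
1 component, writhe -3, over 7 crossings
det 15, colorings 9 of 3^7 — tricolorable
observation: V spans 7 powers of q: at least 7 crossings in any diagram


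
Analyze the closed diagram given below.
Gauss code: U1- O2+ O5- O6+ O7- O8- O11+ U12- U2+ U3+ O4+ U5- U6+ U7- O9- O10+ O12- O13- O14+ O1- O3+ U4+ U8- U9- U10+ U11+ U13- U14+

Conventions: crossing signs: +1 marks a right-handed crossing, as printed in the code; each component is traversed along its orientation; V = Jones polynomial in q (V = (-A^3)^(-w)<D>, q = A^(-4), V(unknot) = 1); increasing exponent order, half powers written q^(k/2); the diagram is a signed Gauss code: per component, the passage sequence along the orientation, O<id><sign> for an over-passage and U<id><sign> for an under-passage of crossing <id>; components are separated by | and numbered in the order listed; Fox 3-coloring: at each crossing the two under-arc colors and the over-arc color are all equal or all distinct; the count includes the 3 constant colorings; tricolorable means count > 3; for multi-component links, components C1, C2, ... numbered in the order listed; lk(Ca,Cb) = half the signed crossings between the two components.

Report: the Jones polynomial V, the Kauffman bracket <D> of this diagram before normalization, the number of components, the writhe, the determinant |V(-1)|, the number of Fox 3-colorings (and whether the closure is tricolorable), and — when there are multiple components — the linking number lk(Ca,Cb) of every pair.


V(q) = q^-2 - q^-1 + 1 - q + q^2
bracket: A^-8 - A^-4 + 1 - A^4 + A^8, w = 0
1 component, writhe 0, over 14 crossings
det 5, colorings 3 of 3^14 — not tricolorable
observation: the span of V is 4, forcing >= 4 crossings in any diagram


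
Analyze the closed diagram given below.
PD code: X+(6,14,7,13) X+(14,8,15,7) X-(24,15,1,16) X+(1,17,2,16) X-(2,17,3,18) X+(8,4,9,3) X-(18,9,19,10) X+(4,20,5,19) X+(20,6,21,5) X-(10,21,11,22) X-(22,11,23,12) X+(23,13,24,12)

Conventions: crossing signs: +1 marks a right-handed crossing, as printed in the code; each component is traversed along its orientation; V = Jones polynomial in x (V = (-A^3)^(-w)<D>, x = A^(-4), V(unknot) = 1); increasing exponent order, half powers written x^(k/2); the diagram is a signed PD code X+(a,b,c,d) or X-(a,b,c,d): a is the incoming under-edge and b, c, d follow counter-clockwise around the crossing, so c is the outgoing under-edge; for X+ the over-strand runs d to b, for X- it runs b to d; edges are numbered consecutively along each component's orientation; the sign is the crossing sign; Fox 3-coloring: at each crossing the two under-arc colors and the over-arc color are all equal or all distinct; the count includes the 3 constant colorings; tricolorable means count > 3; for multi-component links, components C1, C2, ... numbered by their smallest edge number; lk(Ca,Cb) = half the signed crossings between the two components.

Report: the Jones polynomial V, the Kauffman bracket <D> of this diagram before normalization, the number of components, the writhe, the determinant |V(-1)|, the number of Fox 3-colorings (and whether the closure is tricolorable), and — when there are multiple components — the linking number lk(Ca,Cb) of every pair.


Jones polynomial: V(x) = -x^-2 + 3x^-1 - 4 + 6x - 6x^2 + 6x^3 - 5x^4 + 3x^5 - x^6
<D> = -A^-18 + 3A^-14 - 5A^-10 + 6A^-6 - 6A^-2 + 6A^2 - 4A^6 + 3A^10 - A^14; writhe +2
components 1, writhe +2 (12 crossings)
3-colorings: 3 of 3^12, det 35 — not tricolorable
note: V spans 8 powers of x: at least 8 crossings in any diagram


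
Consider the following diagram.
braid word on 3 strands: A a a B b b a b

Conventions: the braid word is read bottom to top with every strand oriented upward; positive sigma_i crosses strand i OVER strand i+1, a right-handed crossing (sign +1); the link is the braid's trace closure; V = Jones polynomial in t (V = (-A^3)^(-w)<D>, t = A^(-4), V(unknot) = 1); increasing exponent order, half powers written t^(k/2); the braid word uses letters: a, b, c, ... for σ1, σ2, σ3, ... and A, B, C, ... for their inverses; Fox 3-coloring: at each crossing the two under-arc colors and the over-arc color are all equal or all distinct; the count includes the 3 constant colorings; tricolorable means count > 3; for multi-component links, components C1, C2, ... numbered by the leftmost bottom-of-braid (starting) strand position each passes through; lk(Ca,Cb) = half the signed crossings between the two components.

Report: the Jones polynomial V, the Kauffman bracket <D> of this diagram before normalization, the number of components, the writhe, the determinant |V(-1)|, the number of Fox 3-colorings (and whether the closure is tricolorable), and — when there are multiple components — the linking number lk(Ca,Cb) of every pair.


V(t) = t + t^3 - t^4
bracket: -A^-4 + 1 + A^8, w = +4
1 component, writhe +4, over 8 crossings
det 3, colorings 9 of 3^8 — tricolorable
observation: the span of V is 3, forcing >= 3 crossings in any diagram
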